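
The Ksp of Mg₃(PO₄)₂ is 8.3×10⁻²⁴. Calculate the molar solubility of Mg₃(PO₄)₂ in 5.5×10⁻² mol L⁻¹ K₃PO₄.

Mg₃(PO₄)₂(s) ⇌ 3 Mg²⁺(aq) + 2 PO₄³⁻(aq)
Let s be the solubility of Mg₃(PO₄)₂ here. The common ion gives [PO₄³⁻] ≈ 5.5×10⁻² mol L⁻¹, and [Mg²⁺] = 3s.
Ksp = [Mg²⁺]^3[PO₄³⁻]^2 = (3s)^3(5.5×10⁻²)^2
(3s)^3 = 8.3×10⁻²⁴ / (5.5×10⁻²)^2 = 2.7×10⁻²¹
s = 4.7×10⁻⁸ mol L⁻¹

4.7×10⁻⁸ M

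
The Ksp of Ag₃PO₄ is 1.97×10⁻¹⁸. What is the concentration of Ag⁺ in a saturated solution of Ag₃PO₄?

4.93×10⁻⁵ M

Ag₃PO₄(s) ⇌ 3 Ag⁺(aq) + PO₄³⁻(aq)
With molar solubility s: [Ag⁺] = 3s, [PO₄³⁻] = s.
Ksp = [Ag⁺]^3[PO₄³⁻] = (3s)^3 · s = 27s^4 = 1.97×10⁻¹⁸
s = 1.64×10⁻⁵ mol L⁻¹
[Ag⁺] = 3s = 4.93×10⁻⁵ mol L⁻¹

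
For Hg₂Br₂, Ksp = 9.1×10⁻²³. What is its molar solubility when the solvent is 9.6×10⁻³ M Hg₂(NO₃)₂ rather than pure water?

4.9×10⁻¹¹ M

Hg₂Br₂(s) ⇌ Hg₂²⁺(aq) + 2 Br⁻(aq)
Hg₂²⁺ is already present at 9.6×10⁻³ M. If s mol/L of Hg₂Br₂ dissolves, [Br⁻] = 2s while [Hg₂²⁺] ≈ 9.6×10⁻³ M.
Ksp = [Hg₂²⁺][Br⁻]^2 = (9.6×10⁻³)(2s)^2
(2s)^2 = 9.1×10⁻²³ / (9.6×10⁻³) = 9.5×10⁻²¹
s = 4.9×10⁻¹¹ M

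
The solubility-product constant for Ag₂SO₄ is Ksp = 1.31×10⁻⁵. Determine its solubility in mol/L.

1.49×10⁻² M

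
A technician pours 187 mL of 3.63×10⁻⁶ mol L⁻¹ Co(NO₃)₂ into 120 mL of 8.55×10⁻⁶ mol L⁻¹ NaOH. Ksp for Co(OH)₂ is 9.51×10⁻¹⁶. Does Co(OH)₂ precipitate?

Total volume after mixing = 187 + 120 = 307 mL.
[Co²⁺] = (3.63×10⁻⁶)(187)/307 = 2.21×10⁻⁶ mol L⁻¹
[OH⁻] = (8.55×10⁻⁶)(120)/307 = 3.34×10⁻⁶ mol L⁻¹
Q = [Co²⁺][OH⁻]^2 = 2.47×10⁻¹⁷
Q = 2.47×10⁻¹⁷ < Ksp = 9.51×10⁻¹⁶, so the solution is unsaturated and no precipitate forms.

No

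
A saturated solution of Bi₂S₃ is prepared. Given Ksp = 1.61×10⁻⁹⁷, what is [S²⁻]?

5.15×10⁻²⁰ M

Bi₂S₃(s) ⇌ 2 Bi³⁺(aq) + 3 S²⁻(aq)
With molar solubility s: [Bi³⁺] = 2s, [S²⁻] = 3s.
Ksp = [Bi³⁺]^2[S²⁻]^3 = (2s)^2 · (3s)^3 = 108s^5 = 1.61×10⁻⁹⁷
s = 1.72×10⁻²⁰ mol/L
[S²⁻] = 3s = 5.15×10⁻²⁰ mol/L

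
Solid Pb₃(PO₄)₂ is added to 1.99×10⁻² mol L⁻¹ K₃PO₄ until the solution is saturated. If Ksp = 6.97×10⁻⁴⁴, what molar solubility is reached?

1.87×10⁻¹⁴ M

Pb₃(PO₄)₂(s) ⇌ 3 Pb²⁺(aq) + 2 PO₄³⁻(aq)
The solution already contains PO₄³⁻ at 1.99×10⁻² mol L⁻¹. Let s be the molar solubility of Pb₃(PO₄)₂.
[PO₄³⁻] ≈ 1.99×10⁻² mol L⁻¹ (common ion dominates); [Pb²⁺] = 3s.
Ksp = [Pb²⁺]^3[PO₄³⁻]^2 = (3s)^3(1.99×10⁻²)^2
(3s)^3 = 6.97×10⁻⁴⁴ / (1.99×10⁻²)^2 = 1.76×10⁻⁴⁰
s = 1.87×10⁻¹⁴ mol L⁻¹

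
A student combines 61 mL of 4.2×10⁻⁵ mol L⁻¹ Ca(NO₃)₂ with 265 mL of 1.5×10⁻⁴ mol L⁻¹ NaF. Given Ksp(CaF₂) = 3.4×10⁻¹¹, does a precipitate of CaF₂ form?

Total volume after mixing = 61 + 265 = 326 mL.
[Ca²⁺] = (4.2×10⁻⁵)(61)/326 = 7.9×10⁻⁶ mol L⁻¹
[F⁻] = (1.5×10⁻⁴)(265)/326 = 1.2×10⁻⁴ mol L⁻¹
Q = [Ca²⁺][F⁻]^2 = 1.2×10⁻¹³
Since Q (1.2×10⁻¹³) is less than Ksp (3.4×10⁻¹¹), no CaF₂ precipitates.

No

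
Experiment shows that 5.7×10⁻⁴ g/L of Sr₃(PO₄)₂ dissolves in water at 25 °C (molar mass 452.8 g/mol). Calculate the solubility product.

s = (5.7×10⁻⁴ g L⁻¹)/(452.8 g mol⁻¹) = 1.259×10⁻⁶ M
Sr₃(PO₄)₂(s) ⇌ 3 Sr²⁺(aq) + 2 PO₄³⁻(aq)
If s mol/L of Sr₃(PO₄)₂ dissolves, [Sr²⁺] = 3s and [PO₄³⁻] = 2s.
Ksp = [Sr²⁺]^3[PO₄³⁻]^2 = (3s)^3 · (2s)^2 = 108s^5
Ksp = 108 × (1.259×10⁻⁶)^5 = 3.4×10⁻²⁸

Ksp = 3.4×10⁻²⁸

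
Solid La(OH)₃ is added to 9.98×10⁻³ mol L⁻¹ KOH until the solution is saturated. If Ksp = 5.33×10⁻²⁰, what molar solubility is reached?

5.36×10⁻¹⁴ M

La(OH)₃(s) ⇌ La³⁺(aq) + 3 OH⁻(aq)
The solution already contains OH⁻ at 9.98×10⁻³ mol L⁻¹. Let s be the molar solubility of La(OH)₃.
[OH⁻] ≈ 9.98×10⁻³ mol L⁻¹ (common ion dominates); [La³⁺] = s.
Ksp = [La³⁺][OH⁻]^3 = s(9.98×10⁻³)^3
s = 5.33×10⁻²⁰ / (9.98×10⁻³)^3 = 5.36×10⁻¹⁴
s = 5.36×10⁻¹⁴ mol L⁻¹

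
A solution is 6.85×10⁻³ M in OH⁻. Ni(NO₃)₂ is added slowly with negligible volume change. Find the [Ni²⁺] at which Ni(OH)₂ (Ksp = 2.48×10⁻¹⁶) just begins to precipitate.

Precipitation begins when Q = Ksp.
Ni(OH)₂(s) ⇌ Ni²⁺(aq) + 2 OH⁻(aq)
Ksp = [Ni²⁺][OH⁻]^2 = [Ni²⁺](6.85×10⁻³)^2
[Ni²⁺] = 2.48×10⁻¹⁶ / (6.85×10⁻³)^2 = 5.29×10⁻¹²
[Ni²⁺] = 5.29×10⁻¹² M

5.29×10⁻¹² M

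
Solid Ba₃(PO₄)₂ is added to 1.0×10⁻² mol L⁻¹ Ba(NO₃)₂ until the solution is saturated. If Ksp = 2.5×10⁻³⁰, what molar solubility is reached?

Ba₃(PO₄)₂(s) ⇌ 3 Ba²⁺(aq) + 2 PO₄³⁻(aq)
The solution already contains Ba²⁺ at 1.0×10⁻² mol L⁻¹. Let s be the molar solubility of Ba₃(PO₄)₂.
[Ba²⁺] ≈ 1.0×10⁻² mol L⁻¹ (common ion dominates); [PO₄³⁻] = 2s.
Ksp = [Ba²⁺]^3[PO₄³⁻]^2 = (1.0×10⁻²)^3(2s)^2
(2s)^2 = 2.5×10⁻³⁰ / (1.0×10⁻²)^3 = 2.5×10⁻²⁴
s = 7.9×10⁻¹³ mol L⁻¹

7.9×10⁻¹³ M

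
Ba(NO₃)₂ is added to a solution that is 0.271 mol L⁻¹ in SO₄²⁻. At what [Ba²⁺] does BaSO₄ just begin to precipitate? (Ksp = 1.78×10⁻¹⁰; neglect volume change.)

6.57×10⁻¹⁰ M

A salt starts to precipitate once the ion product Q reaches its Ksp.
BaSO₄(s) ⇌ Ba²⁺(aq) + SO₄²⁻(aq)
Ksp = [Ba²⁺][SO₄²⁻] = [Ba²⁺](0.271)
[Ba²⁺] = 1.78×10⁻¹⁰ / (0.271) = 6.57×10⁻¹⁰
[Ba²⁺] = 6.57×10⁻¹⁰ mol L⁻¹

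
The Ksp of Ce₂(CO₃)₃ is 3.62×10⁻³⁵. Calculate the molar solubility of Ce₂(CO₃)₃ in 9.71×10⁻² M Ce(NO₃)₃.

5.22×10⁻¹² M

Ce₂(CO₃)₃(s) ⇌ 2 Ce³⁺(aq) + 3 CO₃²⁻(aq)
Ce³⁺ is already present at 9.71×10⁻² M. If s mol/L of Ce₂(CO₃)₃ dissolves, [CO₃²⁻] = 3s while [Ce³⁺] ≈ 9.71×10⁻² M.
Ksp = [Ce³⁺]^2[CO₃²⁻]^3 = (9.71×10⁻²)^2(3s)^3
(3s)^3 = 3.62×10⁻³⁵ / (9.71×10⁻²)^2 = 3.84×10⁻³³
s = 5.22×10⁻¹² M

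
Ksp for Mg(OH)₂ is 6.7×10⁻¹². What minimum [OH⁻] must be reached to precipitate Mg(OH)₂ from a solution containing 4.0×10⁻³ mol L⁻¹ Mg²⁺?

4.1×10⁻⁵ M

Precipitation begins when Q = Ksp.
Mg(OH)₂(s) ⇌ Mg²⁺(aq) + 2 OH⁻(aq)
Ksp = [Mg²⁺][OH⁻]^2 = [OH⁻]^2(4.0×10⁻³)
[OH⁻]^2 = 6.7×10⁻¹² / (4.0×10⁻³) = 1.7×10⁻⁹
[OH⁻] = 4.1×10⁻⁵ mol L⁻¹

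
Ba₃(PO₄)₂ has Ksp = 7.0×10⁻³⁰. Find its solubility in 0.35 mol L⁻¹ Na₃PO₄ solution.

Ba₃(PO₄)₂(s) ⇌ 3 Ba²⁺(aq) + 2 PO₄³⁻(aq)
Let s be the solubility of Ba₃(PO₄)₂ here. The common ion gives [PO₄³⁻] ≈ 0.35 mol L⁻¹, and [Ba²⁺] = 3s.
Ksp = [Ba²⁺]^3[PO₄³⁻]^2 = (3s)^3(0.35)^2
(3s)^3 = 7.0×10⁻³⁰ / (0.35)^2 = 5.7×10⁻²⁹
s = 1.3×10⁻¹⁰ mol L⁻¹

1.3×10⁻¹⁰ M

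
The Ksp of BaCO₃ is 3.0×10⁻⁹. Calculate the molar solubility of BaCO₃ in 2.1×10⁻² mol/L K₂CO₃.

1.4×10⁻⁷ M

BaCO₃(s) ⇌ Ba²⁺(aq) + CO₃²⁻(aq)
Let s be the solubility of BaCO₃ here. The common ion gives [CO₃²⁻] ≈ 2.1×10⁻² mol/L, and [Ba²⁺] = s.
Ksp = [Ba²⁺][CO₃²⁻] = s(2.1×10⁻²)
s = 3.0×10⁻⁹ / (2.1×10⁻²) = 1.4×10⁻⁷
s = 1.4×10⁻⁷ mol/L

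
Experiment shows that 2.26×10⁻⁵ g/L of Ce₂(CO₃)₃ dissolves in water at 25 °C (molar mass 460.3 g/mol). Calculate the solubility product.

Ksp = 3.08×10⁻³⁵

Convert to molarity: s = 2.26×10⁻⁵ / 460.3 = 4.9098×10⁻⁸ mol/L
Ce₂(CO₃)₃(s) ⇌ 2 Ce³⁺(aq) + 3 CO₃²⁻(aq)
Call the molar solubility s, so that [Ce³⁺] = 2s and [CO₃²⁻] = 3s.
Ksp = [Ce³⁺]^2[CO₃²⁻]^3 = (2s)^2 · (3s)^3 = 108s^5
Ksp = 108 × (4.9098×10⁻⁸)^5 = 3.08×10⁻³⁵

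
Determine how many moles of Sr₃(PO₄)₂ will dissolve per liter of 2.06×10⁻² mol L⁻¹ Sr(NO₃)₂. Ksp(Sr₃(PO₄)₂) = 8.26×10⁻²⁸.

Sr₃(PO₄)₂(s) ⇌ 3 Sr²⁺(aq) + 2 PO₄³⁻(aq)
Sr²⁺ is already present at 2.06×10⁻² mol L⁻¹. If s mol/L of Sr₃(PO₄)₂ dissolves, [PO₄³⁻] = 2s while [Sr²⁺] ≈ 2.06×10⁻² mol L⁻¹.
Ksp = [Sr²⁺]^3[PO₄³⁻]^2 = (2.06×10⁻²)^3(2s)^2
(2s)^2 = 8.26×10⁻²⁸ / (2.06×10⁻²)^3 = 9.45×10⁻²³
s = 4.86×10⁻¹² mol L⁻¹

4.86×10⁻¹² M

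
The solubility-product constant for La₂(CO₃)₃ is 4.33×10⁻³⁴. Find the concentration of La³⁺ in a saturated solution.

La₂(CO₃)₃(s) ⇌ 2 La³⁺(aq) + 3 CO₃²⁻(aq)
If s mol/L of La₂(CO₃)₃ dissolves, [La³⁺] = 2s and [CO₃²⁻] = 3s.
Ksp = [La³⁺]^2[CO₃²⁻]^3 = (2s)^2 · (3s)^3 = 108s^5 = 4.33×10⁻³⁴
s = 8.33×10⁻⁸ mol/L
[La³⁺] = 2s = 1.67×10⁻⁷ mol/L

1.67×10⁻⁷ M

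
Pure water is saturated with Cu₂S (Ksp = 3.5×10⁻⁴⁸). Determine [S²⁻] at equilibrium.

9.6×10⁻¹⁷ M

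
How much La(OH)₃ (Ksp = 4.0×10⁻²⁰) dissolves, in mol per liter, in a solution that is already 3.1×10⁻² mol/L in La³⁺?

3.6×10⁻⁷ M

La(OH)₃(s) ⇌ La³⁺(aq) + 3 OH⁻(aq)
With La³⁺ already at 3.1×10⁻² mol/L and s small, take [La³⁺] ≈ 3.1×10⁻² mol/L and [OH⁻] = 3s.
Ksp = [La³⁺][OH⁻]^3 = (3.1×10⁻²)(3s)^3
(3s)^3 = 4.0×10⁻²⁰ / (3.1×10⁻²) = 1.3×10⁻¹⁸
s = 3.6×10⁻⁷ mol/L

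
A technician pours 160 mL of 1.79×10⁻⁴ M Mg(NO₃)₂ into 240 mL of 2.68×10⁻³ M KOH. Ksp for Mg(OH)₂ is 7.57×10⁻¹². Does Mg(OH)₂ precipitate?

Total volume after mixing = 160 + 240 = 400 mL.
[Mg²⁺] = (1.79×10⁻⁴)(160)/400 = 7.16×10⁻⁵ M
[OH⁻] = (2.68×10⁻³)(240)/400 = 1.61×10⁻³ M
Q = [Mg²⁺][OH⁻]^2 = 1.85×10⁻¹⁰
Since Q (1.85×10⁻¹⁰) exceeds Ksp (7.57×10⁻¹²), Mg(OH)₂ will precipitate.

Yes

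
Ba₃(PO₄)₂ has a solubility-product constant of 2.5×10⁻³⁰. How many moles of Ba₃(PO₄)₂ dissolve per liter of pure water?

Ba₃(PO₄)₂(s) ⇌ 3 Ba²⁺(aq) + 2 PO₄³⁻(aq)
Let s be the molar solubility. Then [Ba²⁺] = 3s and [PO₄³⁻] = 2s.
Ksp = [Ba²⁺]^3[PO₄³⁻]^2 = (3s)^3 · (2s)^2 = 108s^5
108s^5 = 2.5×10⁻³⁰  ⇒  s^5 = 2.3×10⁻³²
s = (2.3×10⁻³²)^(1/5) = 4.7×10⁻⁷ mol/L

4.7×10⁻⁷ M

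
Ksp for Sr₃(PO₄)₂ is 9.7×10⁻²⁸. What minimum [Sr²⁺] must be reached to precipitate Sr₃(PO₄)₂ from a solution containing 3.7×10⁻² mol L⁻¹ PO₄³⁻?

8.9×10⁻⁹ M

Each salt precipitates once Q = Ksp for that salt.
Sr₃(PO₄)₂(s) ⇌ 3 Sr²⁺(aq) + 2 PO₄³⁻(aq)
Ksp = [Sr²⁺]^3[PO₄³⁻]^2 = [Sr²⁺]^3(3.7×10⁻²)^2
[Sr²⁺]^3 = 9.7×10⁻²⁸ / (3.7×10⁻²)^2 = 7.1×10⁻²⁵
[Sr²⁺] = 8.9×10⁻⁹ mol L⁻¹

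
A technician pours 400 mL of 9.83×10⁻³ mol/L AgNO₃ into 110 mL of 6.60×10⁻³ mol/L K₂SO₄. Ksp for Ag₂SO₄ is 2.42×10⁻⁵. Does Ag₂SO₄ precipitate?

No

After mixing, V = 400 mL + 110 mL = 510 mL.
[Ag⁺] = (9.83×10⁻³)(400)/510 = 7.71×10⁻³ mol/L
[SO₄²⁻] = (6.60×10⁻³)(110)/510 = 1.42×10⁻³ mol/L
Q = [Ag⁺]^2[SO₄²⁻] = 8.46×10⁻⁸
Q = 8.46×10⁻⁸ < Ksp = 2.42×10⁻⁵, so the solution is unsaturated and no precipitate forms.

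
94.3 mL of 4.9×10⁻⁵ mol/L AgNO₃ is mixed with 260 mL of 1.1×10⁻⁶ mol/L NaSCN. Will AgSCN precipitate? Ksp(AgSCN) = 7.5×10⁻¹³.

Yes

The combined volume is 354.3 mL.
[Ag⁺] = (4.9×10⁻⁵)(94.3)/354.3 = 1.3×10⁻⁵ mol/L
[SCN⁻] = (1.1×10⁻⁶)(260)/354.3 = 8.1×10⁻⁷ mol/L
Q = [Ag⁺][SCN⁻] = 1.1×10⁻¹¹
Q = 1.1×10⁻¹¹ > Ksp = 7.5×10⁻¹³, so the solution is supersaturated and AgSCN precipitates.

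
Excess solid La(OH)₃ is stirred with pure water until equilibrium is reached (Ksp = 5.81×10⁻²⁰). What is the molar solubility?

6.81×10⁻⁶ M

La(OH)₃(s) ⇌ La³⁺(aq) + 3 OH⁻(aq)
With molar solubility s: [La³⁺] = s, [OH⁻] = 3s.
Ksp = [La³⁺][OH⁻]^3 = s · (3s)^3 = 27s^4
27s^4 = 5.81×10⁻²⁰  ⇒  s^4 = 2.15×10⁻²¹
s = (2.15×10⁻²¹)^(1/4) = 6.81×10⁻⁶ M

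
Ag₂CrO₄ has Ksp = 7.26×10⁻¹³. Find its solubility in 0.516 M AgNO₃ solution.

2.73×10⁻¹² M

Ag₂CrO₄(s) ⇌ 2 Ag⁺(aq) + CrO₄²⁻(aq)
Ag⁺ is already present at 0.516 M. If s mol/L of Ag₂CrO₄ dissolves, [CrO₄²⁻] = s while [Ag⁺] ≈ 0.516 M.
Ksp = [Ag⁺]^2[CrO₄²⁻] = (0.516)^2s
s = 7.26×10⁻¹³ / (0.516)^2 = 2.73×10⁻¹²
s = 2.73×10⁻¹² M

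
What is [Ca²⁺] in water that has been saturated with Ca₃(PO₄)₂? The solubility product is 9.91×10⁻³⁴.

Ca₃(PO₄)₂(s) ⇌ 3 Ca²⁺(aq) + 2 PO₄³⁻(aq)
If s mol/L of Ca₃(PO₄)₂ dissolves, [Ca²⁺] = 3s and [PO₄³⁻] = 2s.
Ksp = [Ca²⁺]^3[PO₄³⁻]^2 = (3s)^3 · (2s)^2 = 108s^5 = 9.91×10⁻³⁴
s = 9.83×10⁻⁸ mol L⁻¹
[Ca²⁺] = 3s = 2.95×10⁻⁷ mol L⁻¹

2.95×10⁻⁷ M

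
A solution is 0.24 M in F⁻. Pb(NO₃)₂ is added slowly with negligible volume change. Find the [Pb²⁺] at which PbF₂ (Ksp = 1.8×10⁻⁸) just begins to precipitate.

The threshold for precipitation is Q = Ksp.
PbF₂(s) ⇌ Pb²⁺(aq) + 2 F⁻(aq)
Ksp = [Pb²⁺][F⁻]^2 = [Pb²⁺](0.24)^2
[Pb²⁺] = 1.8×10⁻⁸ / (0.24)^2 = 3.1×10⁻⁷
[Pb²⁺] = 3.1×10⁻⁷ M

3.1×10⁻⁷ M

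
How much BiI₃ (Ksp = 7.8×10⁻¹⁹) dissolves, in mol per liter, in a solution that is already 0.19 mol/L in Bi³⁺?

BiI₃(s) ⇌ Bi³⁺(aq) + 3 I⁻(aq)
With Bi³⁺ already at 0.19 mol/L and s small, take [Bi³⁺] ≈ 0.19 mol/L and [I⁻] = 3s.
Ksp = [Bi³⁺][I⁻]^3 = (0.19)(3s)^3
(3s)^3 = 7.8×10⁻¹⁹ / (0.19) = 4.1×10⁻¹⁸
s = 5.3×10⁻⁷ mol/L

5.3×10⁻⁷ M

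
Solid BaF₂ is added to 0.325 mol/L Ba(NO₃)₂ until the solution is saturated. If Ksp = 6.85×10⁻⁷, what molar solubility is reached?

7.26×10⁻⁴ M

BaF₂(s) ⇌ Ba²⁺(aq) + 2 F⁻(aq)
Ba²⁺ is already present at 0.325 mol/L. If s mol/L of BaF₂ dissolves, [F⁻] = 2s while [Ba²⁺] ≈ 0.325 mol/L.
Ksp = [Ba²⁺][F⁻]^2 = (0.325)(2s)^2
(2s)^2 = 6.85×10⁻⁷ / (0.325) = 2.11×10⁻⁶
s = 7.26×10⁻⁴ mol/L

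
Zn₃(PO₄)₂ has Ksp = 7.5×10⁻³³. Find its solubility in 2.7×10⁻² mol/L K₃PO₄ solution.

Zn₃(PO₄)₂(s) ⇌ 3 Zn²⁺(aq) + 2 PO₄³⁻(aq)
With PO₄³⁻ already at 2.7×10⁻² mol/L and s small, take [PO₄³⁻] ≈ 2.7×10⁻² mol/L and [Zn²⁺] = 3s.
Ksp = [Zn²⁺]^3[PO₄³⁻]^2 = (3s)^3(2.7×10⁻²)^2
(3s)^3 = 7.5×10⁻³³ / (2.7×10⁻²)^2 = 1.0×10⁻²⁹
s = 7.2×10⁻¹¹ mol/L

7.2×10⁻¹¹ M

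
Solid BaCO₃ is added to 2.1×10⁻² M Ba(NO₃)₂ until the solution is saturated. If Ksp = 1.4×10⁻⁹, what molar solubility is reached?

6.7×10⁻⁸ M

BaCO₃(s) ⇌ Ba²⁺(aq) + CO₃²⁻(aq)
With Ba²⁺ already at 2.1×10⁻² M and s small, take [Ba²⁺] ≈ 2.1×10⁻² M and [CO₃²⁻] = s.
Ksp = [Ba²⁺][CO₃²⁻] = (2.1×10⁻²)s
s = 1.4×10⁻⁹ / (2.1×10⁻²) = 6.7×10⁻⁸
s = 6.7×10⁻⁸ M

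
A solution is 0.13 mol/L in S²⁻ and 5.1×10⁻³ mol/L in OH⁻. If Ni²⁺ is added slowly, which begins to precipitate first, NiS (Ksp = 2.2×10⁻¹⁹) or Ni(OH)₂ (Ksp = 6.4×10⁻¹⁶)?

Precipitation begins when Q = Ksp.
For NiS: [Ni²⁺] = (Ksp/[S²⁻]) = 1.7×10⁻¹⁸ mol/L
For Ni(OH)₂: [Ni²⁺] = (Ksp/[OH⁻]^2) = 2.5×10⁻¹¹ mol/L
The smaller threshold [Ni²⁺] is reached first, so NiS precipitates first.

NiS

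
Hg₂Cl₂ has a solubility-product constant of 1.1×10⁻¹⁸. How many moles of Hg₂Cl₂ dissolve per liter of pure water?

Hg₂Cl₂(s) ⇌ Hg₂²⁺(aq) + 2 Cl⁻(aq)
Let s be the molar solubility. Then [Hg₂²⁺] = s and [Cl⁻] = 2s.
Ksp = [Hg₂²⁺][Cl⁻]^2 = s · (2s)^2 = 4s^3
4s^3 = 1.1×10⁻¹⁸  ⇒  s^3 = 2.8×10⁻¹⁹
s = (2.8×10⁻¹⁹)^(1/3) = 6.5×10⁻⁷ M

6.5×10⁻⁷ M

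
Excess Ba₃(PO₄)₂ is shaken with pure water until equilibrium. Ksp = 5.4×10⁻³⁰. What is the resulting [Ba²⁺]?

1.6×10⁻⁶ M

Ba₃(PO₄)₂(s) ⇌ 3 Ba²⁺(aq) + 2 PO₄³⁻(aq)
For each mole of Ba₃(PO₄)₂ that dissolves per liter, [Ba²⁺] = 3s and [PO₄³⁻] = 2s; let s denote this solubility.
Ksp = [Ba²⁺]^3[PO₄³⁻]^2 = (3s)^3 · (2s)^2 = 108s^5 = 5.4×10⁻³⁰
s = 5.5×10⁻⁷ mol/L
[Ba²⁺] = 3s = 1.6×10⁻⁶ mol/L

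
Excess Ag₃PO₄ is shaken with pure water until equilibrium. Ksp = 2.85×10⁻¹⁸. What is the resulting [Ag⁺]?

5.41×10⁻⁵ M

Ag₃PO₄(s) ⇌ 3 Ag⁺(aq) + PO₄³⁻(aq)
Call the molar solubility s, so that [Ag⁺] = 3s and [PO₄³⁻] = s.
Ksp = [Ag⁺]^3[PO₄³⁻] = (3s)^3 · s = 27s^4 = 2.85×10⁻¹⁸
s = 1.80×10⁻⁵ M
[Ag⁺] = 3s = 5.41×10⁻⁵ M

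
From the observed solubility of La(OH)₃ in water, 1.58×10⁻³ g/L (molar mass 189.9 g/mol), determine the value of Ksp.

Ksp = 1.29×10⁻¹⁹

s = (1.58×10⁻³ g L⁻¹)/(189.9 g mol⁻¹) = 8.3202×10⁻⁶ M
La(OH)₃(s) ⇌ La³⁺(aq) + 3 OH⁻(aq)
With molar solubility s: [La³⁺] = s, [OH⁻] = 3s.
Ksp = [La³⁺][OH⁻]^3 = s · (3s)^3 = 27s^4
Ksp = 27 × (8.3202×10⁻⁶)^4 = 1.29×10⁻¹⁹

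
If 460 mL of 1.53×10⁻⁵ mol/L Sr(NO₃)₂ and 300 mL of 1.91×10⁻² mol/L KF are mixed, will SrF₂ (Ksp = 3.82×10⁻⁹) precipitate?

No

After mixing, V = 460 mL + 300 mL = 760 mL.
[Sr²⁺] = (1.53×10⁻⁵)(460)/760 = 9.26×10⁻⁶ mol/L
[F⁻] = (1.91×10⁻²)(300)/760 = 7.54×10⁻³ mol/L
Q = [Sr²⁺][F⁻]^2 = 5.26×10⁻¹⁰
Q = 5.26×10⁻¹⁰ < Ksp = 3.82×10⁻⁹, so the solution is unsaturated and no precipitate forms.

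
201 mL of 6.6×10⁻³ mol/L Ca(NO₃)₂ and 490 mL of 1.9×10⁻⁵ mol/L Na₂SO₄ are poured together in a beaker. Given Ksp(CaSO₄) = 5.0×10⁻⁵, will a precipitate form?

No

The combined volume is 691 mL.
[Ca²⁺] = (6.6×10⁻³)(201)/691 = 1.9×10⁻³ mol/L
[SO₄²⁻] = (1.9×10⁻⁵)(490)/691 = 1.3×10⁻⁵ mol/L
Q = [Ca²⁺][SO₄²⁻] = 2.6×10⁻⁸
Since Q (2.6×10⁻⁸) is less than Ksp (5.0×10⁻⁵), no CaSO₄ precipitates.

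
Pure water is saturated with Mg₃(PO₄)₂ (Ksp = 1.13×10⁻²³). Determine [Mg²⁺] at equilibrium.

3.03×10⁻⁵ M

Mg₃(PO₄)₂(s) ⇌ 3 Mg²⁺(aq) + 2 PO₄³⁻(aq)
For each mole of Mg₃(PO₄)₂ that dissolves per liter, [Mg²⁺] = 3s and [PO₄³⁻] = 2s; let s denote this solubility.
Ksp = [Mg²⁺]^3[PO₄³⁻]^2 = (3s)^3 · (2s)^2 = 108s^5 = 1.13×10⁻²³
s = 1.01×10⁻⁵ mol L⁻¹
[Mg²⁺] = 3s = 3.03×10⁻⁵ mol L⁻¹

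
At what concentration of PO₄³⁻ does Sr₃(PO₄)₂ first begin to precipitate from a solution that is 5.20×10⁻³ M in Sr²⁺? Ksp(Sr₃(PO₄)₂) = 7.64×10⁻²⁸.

7.37×10⁻¹¹ M

Precipitation of each salt begins when its ion product equals Ksp.
Sr₃(PO₄)₂(s) ⇌ 3 Sr²⁺(aq) + 2 PO₄³⁻(aq)
Ksp = [Sr²⁺]^3[PO₄³⁻]^2 = [PO₄³⁻]^2(5.20×10⁻³)^3
[PO₄³⁻]^2 = 7.64×10⁻²⁸ / (5.20×10⁻³)^3 = 5.43×10⁻²¹
[PO₄³⁻] = 7.37×10⁻¹¹ M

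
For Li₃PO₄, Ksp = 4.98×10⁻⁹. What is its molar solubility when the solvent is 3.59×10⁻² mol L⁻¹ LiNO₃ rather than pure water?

Li₃PO₄(s) ⇌ 3 Li⁺(aq) + PO₄³⁻(aq)
With Li⁺ already at 3.59×10⁻² mol L⁻¹ and s small, take [Li⁺] ≈ 3.59×10⁻² mol L⁻¹ and [PO₄³⁻] = s.
Ksp = [Li⁺]^3[PO₄³⁻] = (3.59×10⁻²)^3s
s = 4.98×10⁻⁹ / (3.59×10⁻²)^3 = 1.08×10⁻⁴
s = 1.08×10⁻⁴ mol L⁻¹

1.08×10⁻⁴ M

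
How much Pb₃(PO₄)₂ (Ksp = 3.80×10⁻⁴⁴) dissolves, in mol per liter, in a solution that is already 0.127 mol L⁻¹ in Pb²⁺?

Pb₃(PO₄)₂(s) ⇌ 3 Pb²⁺(aq) + 2 PO₄³⁻(aq)
Pb²⁺ is already present at 0.127 mol L⁻¹. If s mol/L of Pb₃(PO₄)₂ dissolves, [PO₄³⁻] = 2s while [Pb²⁺] ≈ 0.127 mol L⁻¹.
Ksp = [Pb²⁺]^3[PO₄³⁻]^2 = (0.127)^3(2s)^2
(2s)^2 = 3.80×10⁻⁴⁴ / (0.127)^3 = 1.86×10⁻⁴¹
s = 2.15×10⁻²¹ mol L⁻¹

2.15×10⁻²¹ M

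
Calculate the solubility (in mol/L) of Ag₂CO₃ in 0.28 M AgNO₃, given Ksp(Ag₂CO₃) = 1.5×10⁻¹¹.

Ag₂CO₃(s) ⇌ 2 Ag⁺(aq) + CO₃²⁻(aq)
The solution already contains Ag⁺ at 0.28 M. Let s be the molar solubility of Ag₂CO₃.
[Ag⁺] ≈ 0.28 M (common ion dominates); [CO₃²⁻] = s.
Ksp = [Ag⁺]^2[CO₃²⁻] = (0.28)^2s
s = 1.5×10⁻¹¹ / (0.28)^2 = 1.9×10⁻¹⁰
s = 1.9×10⁻¹⁰ M

1.9×10⁻¹⁰ M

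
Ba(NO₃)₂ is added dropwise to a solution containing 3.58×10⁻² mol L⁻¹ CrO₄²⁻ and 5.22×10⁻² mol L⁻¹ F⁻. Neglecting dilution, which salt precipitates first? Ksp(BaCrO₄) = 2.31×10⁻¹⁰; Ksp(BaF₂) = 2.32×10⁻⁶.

BaCrO₄

Each salt precipitates once Q = Ksp for that salt.
For BaCrO₄: [Ba²⁺] = (Ksp/[CrO₄²⁻]) = 6.45×10⁻⁹ mol L⁻¹
For BaF₂: [Ba²⁺] = (Ksp/[F⁻]^2) = 8.51×10⁻⁴ mol L⁻¹
Since BaCrO₄ needs less Ba²⁺ to reach saturation, it precipitates first.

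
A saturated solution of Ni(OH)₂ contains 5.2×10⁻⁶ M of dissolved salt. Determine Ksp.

Ni(OH)₂(s) ⇌ Ni²⁺(aq) + 2 OH⁻(aq)
If s mol/L of Ni(OH)₂ dissolves, [Ni²⁺] = s and [OH⁻] = 2s.
Ksp = [Ni²⁺][OH⁻]^2 = s · (2s)^2 = 4s^3
Ksp = 4 × (5.2×10⁻⁶)^3 = 5.6×10⁻¹⁶

Ksp = 5.6×10⁻¹⁶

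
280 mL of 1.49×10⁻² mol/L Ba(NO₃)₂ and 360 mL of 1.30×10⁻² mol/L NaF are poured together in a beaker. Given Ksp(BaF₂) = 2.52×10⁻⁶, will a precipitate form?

No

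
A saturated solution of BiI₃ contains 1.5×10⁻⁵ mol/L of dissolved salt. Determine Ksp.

Ksp = 1.4×10⁻¹⁸

BiI₃(s) ⇌ Bi³⁺(aq) + 3 I⁻(aq)
Let s be the molar solubility. Then [Bi³⁺] = s and [I⁻] = 3s.
Ksp = [Bi³⁺][I⁻]^3 = s · (3s)^3 = 27s^4
Ksp = 27 × (1.5×10⁻⁵)^4 = 1.4×10⁻¹⁸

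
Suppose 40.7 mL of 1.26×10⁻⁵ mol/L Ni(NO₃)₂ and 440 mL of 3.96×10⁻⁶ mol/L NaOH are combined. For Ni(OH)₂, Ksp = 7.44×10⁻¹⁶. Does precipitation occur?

No

After mixing, V = 40.7 mL + 440 mL = 480.7 mL.
[Ni²⁺] = (1.26×10⁻⁵)(40.7)/480.7 = 1.07×10⁻⁶ mol/L
[OH⁻] = (3.96×10⁻⁶)(440)/480.7 = 3.62×10⁻⁶ mol/L
Q = [Ni²⁺][OH⁻]^2 = 1.40×10⁻¹⁷
Q < Ksp (1.40×10⁻¹⁷ vs 7.44×10⁻¹⁶); the solution remains unsaturated and no precipitate forms.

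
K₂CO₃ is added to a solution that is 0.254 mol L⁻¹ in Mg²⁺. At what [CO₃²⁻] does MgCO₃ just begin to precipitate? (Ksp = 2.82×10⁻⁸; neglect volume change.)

1.11×10⁻⁷ M

A salt starts to precipitate once the ion product Q reaches its Ksp.
MgCO₃(s) ⇌ Mg²⁺(aq) + CO₃²⁻(aq)
Ksp = [Mg²⁺][CO₃²⁻] = [CO₃²⁻](0.254)
[CO₃²⁻] = 2.82×10⁻⁸ / (0.254) = 1.11×10⁻⁷
[CO₃²⁻] = 1.11×10⁻⁷ mol L⁻¹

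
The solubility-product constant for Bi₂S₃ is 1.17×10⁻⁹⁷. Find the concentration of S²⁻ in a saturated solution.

Bi₂S₃(s) ⇌ 2 Bi³⁺(aq) + 3 S²⁻(aq)
If s mol/L of Bi₂S₃ dissolves, [Bi³⁺] = 2s and [S²⁻] = 3s.
Ksp = [Bi³⁺]^2[S²⁻]^3 = (2s)^2 · (3s)^3 = 108s^5 = 1.17×10⁻⁹⁷
s = 1.61×10⁻²⁰ M
[S²⁻] = 3s = 4.83×10⁻²⁰ M

4.83×10⁻²⁰ M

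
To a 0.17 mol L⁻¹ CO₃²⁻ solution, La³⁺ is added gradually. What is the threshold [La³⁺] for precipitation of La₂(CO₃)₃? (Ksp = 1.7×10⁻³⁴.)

1.9×10⁻¹⁶ M

A salt starts to precipitate once the ion product Q reaches its Ksp.
La₂(CO₃)₃(s) ⇌ 2 La³⁺(aq) + 3 CO₃²⁻(aq)
Ksp = [La³⁺]^2[CO₃²⁻]^3 = [La³⁺]^2(0.17)^3
[La³⁺]^2 = 1.7×10⁻³⁴ / (0.17)^3 = 3.5×10⁻³²
[La³⁺] = 1.9×10⁻¹⁶ mol L⁻¹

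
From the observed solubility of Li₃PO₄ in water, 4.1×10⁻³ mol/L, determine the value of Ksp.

Ksp = 7.6×10⁻⁹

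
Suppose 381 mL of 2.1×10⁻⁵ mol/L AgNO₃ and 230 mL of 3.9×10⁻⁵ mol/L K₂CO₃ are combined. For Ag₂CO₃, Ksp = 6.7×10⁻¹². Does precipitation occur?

No

The combined volume is 611 mL.
[Ag⁺] = (2.1×10⁻⁵)(381)/611 = 1.3×10⁻⁵ mol/L
[CO₃²⁻] = (3.9×10⁻⁵)(230)/611 = 1.5×10⁻⁵ mol/L
Q = [Ag⁺]^2[CO₃²⁻] = 2.5×10⁻¹⁵
Q = 2.5×10⁻¹⁵ < Ksp = 6.7×10⁻¹², so the solution is unsaturated and no precipitate forms.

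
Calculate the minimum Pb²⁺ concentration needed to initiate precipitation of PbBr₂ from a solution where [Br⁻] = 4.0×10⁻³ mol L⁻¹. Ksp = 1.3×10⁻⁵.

0.81 M

Precipitation of each salt begins when its ion product equals Ksp.
PbBr₂(s) ⇌ Pb²⁺(aq) + 2 Br⁻(aq)
Ksp = [Pb²⁺][Br⁻]^2 = [Pb²⁺](4.0×10⁻³)^2
[Pb²⁺] = 1.3×10⁻⁵ / (4.0×10⁻³)^2 = 0.81
[Pb²⁺] = 0.81 mol L⁻¹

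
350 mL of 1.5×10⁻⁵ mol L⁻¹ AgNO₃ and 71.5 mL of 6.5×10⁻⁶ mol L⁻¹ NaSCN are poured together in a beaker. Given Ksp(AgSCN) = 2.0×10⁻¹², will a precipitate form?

The combined volume is 421.5 mL.
[Ag⁺] = (1.5×10⁻⁵)(350)/421.5 = 1.2×10⁻⁵ mol L⁻¹
[SCN⁻] = (6.5×10⁻⁶)(71.5)/421.5 = 1.1×10⁻⁶ mol L⁻¹
Q = [Ag⁺][SCN⁻] = 1.4×10⁻¹¹
Because Q > Ksp (1.4×10⁻¹¹ vs 2.0×10⁻¹²), a precipitate of AgSCN forms.

Yes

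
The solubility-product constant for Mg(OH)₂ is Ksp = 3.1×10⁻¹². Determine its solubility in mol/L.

9.2×10⁻⁵ M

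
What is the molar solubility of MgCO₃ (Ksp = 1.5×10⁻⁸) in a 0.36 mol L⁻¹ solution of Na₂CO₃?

MgCO₃(s) ⇌ Mg²⁺(aq) + CO₃²⁻(aq)
CO₃²⁻ is already present at 0.36 mol L⁻¹. If s mol/L of MgCO₃ dissolves, [Mg²⁺] = s while [CO₃²⁻] ≈ 0.36 mol L⁻¹.
Ksp = [Mg²⁺][CO₃²⁻] = s(0.36)
s = 1.5×10⁻⁸ / (0.36) = 4.2×10⁻⁸
s = 4.2×10⁻⁸ mol L⁻¹

4.2×10⁻⁸ M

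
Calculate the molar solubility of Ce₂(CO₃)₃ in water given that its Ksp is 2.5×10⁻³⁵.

4.7×10⁻⁸ M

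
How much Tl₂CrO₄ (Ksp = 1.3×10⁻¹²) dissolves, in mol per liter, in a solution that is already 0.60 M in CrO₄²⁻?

Tl₂CrO₄(s) ⇌ 2 Tl⁺(aq) + CrO₄²⁻(aq)
With CrO₄²⁻ already at 0.60 M and s small, take [CrO₄²⁻] ≈ 0.60 M and [Tl⁺] = 2s.
Ksp = [Tl⁺]^2[CrO₄²⁻] = (2s)^2(0.60)
(2s)^2 = 1.3×10⁻¹² / (0.60) = 2.2×10⁻¹²
s = 7.4×10⁻⁷ M

7.4×10⁻⁷ M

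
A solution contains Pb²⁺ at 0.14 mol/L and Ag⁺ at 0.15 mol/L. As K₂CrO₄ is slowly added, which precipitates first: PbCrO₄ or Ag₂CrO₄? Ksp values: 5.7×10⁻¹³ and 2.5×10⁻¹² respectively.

PbCrO₄

Precipitation of each salt begins when its ion product equals Ksp.
For PbCrO₄: [CrO₄²⁻] = (Ksp/[Pb²⁺]) = 4.1×10⁻¹² mol/L
For Ag₂CrO₄: [CrO₄²⁻] = (Ksp/[Ag⁺]^2) = 1.1×10⁻¹⁰ mol/L
PbCrO₄ requires the lower [CrO₄²⁻], so it precipitates first.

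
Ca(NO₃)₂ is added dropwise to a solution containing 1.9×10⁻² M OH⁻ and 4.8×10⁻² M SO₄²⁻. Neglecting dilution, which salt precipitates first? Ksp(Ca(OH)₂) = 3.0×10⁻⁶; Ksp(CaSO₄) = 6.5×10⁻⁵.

The threshold for precipitation is Q = Ksp.
For Ca(OH)₂: [Ca²⁺] = (Ksp/[OH⁻]^2) = 8.3×10⁻³ M
For CaSO₄: [Ca²⁺] = (Ksp/[SO₄²⁻]) = 1.4×10⁻³ M
Since CaSO₄ needs less Ca²⁺ to reach saturation, it precipitates first.

CaSO₄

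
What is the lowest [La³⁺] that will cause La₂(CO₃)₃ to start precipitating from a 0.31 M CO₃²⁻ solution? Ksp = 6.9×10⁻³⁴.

The threshold for precipitation is Q = Ksp.
La₂(CO₃)₃(s) ⇌ 2 La³⁺(aq) + 3 CO₃²⁻(aq)
Ksp = [La³⁺]^2[CO₃²⁻]^3 = [La³⁺]^2(0.31)^3
[La³⁺]^2 = 6.9×10⁻³⁴ / (0.31)^3 = 2.3×10⁻³²
[La³⁺] = 1.5×10⁻¹⁶ M

1.5×10⁻¹⁶ M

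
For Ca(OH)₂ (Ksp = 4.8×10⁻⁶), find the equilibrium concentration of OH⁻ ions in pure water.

2.1×10⁻² M

Ca(OH)₂(s) ⇌ Ca²⁺(aq) + 2 OH⁻(aq)
For each mole of Ca(OH)₂ that dissolves per liter, [Ca²⁺] = s and [OH⁻] = 2s; let s denote this solubility.
Ksp = [Ca²⁺][OH⁻]^2 = s · (2s)^2 = 4s^3 = 4.8×10⁻⁶
s = 1.1×10⁻² mol/L
[OH⁻] = 2s = 2.1×10⁻² mol/L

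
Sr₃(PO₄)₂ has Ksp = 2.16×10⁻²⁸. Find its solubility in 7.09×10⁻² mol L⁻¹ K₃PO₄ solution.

Sr₃(PO₄)₂(s) ⇌ 3 Sr²⁺(aq) + 2 PO₄³⁻(aq)
Let s be the solubility of Sr₃(PO₄)₂ here. The common ion gives [PO₄³⁻] ≈ 7.09×10⁻² mol L⁻¹, and [Sr²⁺] = 3s.
Ksp = [Sr²⁺]^3[PO₄³⁻]^2 = (3s)^3(7.09×10⁻²)^2
(3s)^3 = 2.16×10⁻²⁸ / (7.09×10⁻²)^2 = 4.30×10⁻²⁶
s = 1.17×10⁻⁹ mol L⁻¹

1.17×10⁻⁹ M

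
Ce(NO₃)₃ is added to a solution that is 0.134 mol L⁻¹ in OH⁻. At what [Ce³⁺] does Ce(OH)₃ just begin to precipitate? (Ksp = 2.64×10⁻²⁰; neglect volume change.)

Precipitation begins when Q = Ksp.
Ce(OH)₃(s) ⇌ Ce³⁺(aq) + 3 OH⁻(aq)
Ksp = [Ce³⁺][OH⁻]^3 = [Ce³⁺](0.134)^3
[Ce³⁺] = 2.64×10⁻²⁰ / (0.134)^3 = 1.10×10⁻¹⁷
[Ce³⁺] = 1.10×10⁻¹⁷ mol L⁻¹

1.10×10⁻¹⁷ M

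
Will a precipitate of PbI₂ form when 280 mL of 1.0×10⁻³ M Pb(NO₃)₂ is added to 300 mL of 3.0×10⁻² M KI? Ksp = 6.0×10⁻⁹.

After mixing, V = 280 mL + 300 mL = 580 mL.
[Pb²⁺] = (1.0×10⁻³)(280)/580 = 4.8×10⁻⁴ M
[I⁻] = (3.0×10⁻²)(300)/580 = 1.6×10⁻² M
Q = [Pb²⁺][I⁻]^2 = 1.2×10⁻⁷
Since Q (1.2×10⁻⁷) exceeds Ksp (6.0×10⁻⁹), PbI₂ will precipitate.

Yes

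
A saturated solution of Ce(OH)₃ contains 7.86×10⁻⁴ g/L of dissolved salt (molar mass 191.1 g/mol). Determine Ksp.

Molar solubility s = (7.86×10⁻⁴ g/L) / (191.1 g/mol) = 4.1130×10⁻⁶ mol/L
Ce(OH)₃(s) ⇌ Ce³⁺(aq) + 3 OH⁻(aq)
If s mol/L of Ce(OH)₃ dissolves, [Ce³⁺] = s and [OH⁻] = 3s.
Ksp = [Ce³⁺][OH⁻]^3 = s · (3s)^3 = 27s^4
Ksp = 27 × (4.1130×10⁻⁶)^4 = 7.73×10⁻²¹

Ksp = 7.73×10⁻²¹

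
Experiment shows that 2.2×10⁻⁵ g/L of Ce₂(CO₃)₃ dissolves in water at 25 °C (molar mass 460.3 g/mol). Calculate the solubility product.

Ksp = 2.7×10⁻³⁵

s = (2.2×10⁻⁵ g L⁻¹)/(460.3 g mol⁻¹) = 4.779×10⁻⁸ M
Ce₂(CO₃)₃(s) ⇌ 2 Ce³⁺(aq) + 3 CO₃²⁻(aq)
If s mol/L of Ce₂(CO₃)₃ dissolves, [Ce³⁺] = 2s and [CO₃²⁻] = 3s.
Ksp = [Ce³⁺]^2[CO₃²⁻]^3 = (2s)^2 · (3s)^3 = 108s^5
Ksp = 108 × (4.779×10⁻⁸)^5 = 2.7×10⁻³⁵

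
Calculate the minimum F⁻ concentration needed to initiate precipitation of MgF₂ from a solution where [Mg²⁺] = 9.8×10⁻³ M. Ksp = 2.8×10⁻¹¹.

A salt starts to precipitate once the ion product Q reaches its Ksp.
MgF₂(s) ⇌ Mg²⁺(aq) + 2 F⁻(aq)
Ksp = [Mg²⁺][F⁻]^2 = [F⁻]^2(9.8×10⁻³)
[F⁻]^2 = 2.8×10⁻¹¹ / (9.8×10⁻³) = 2.9×10⁻⁹
[F⁻] = 5.3×10⁻⁵ M

5.3×10⁻⁵ M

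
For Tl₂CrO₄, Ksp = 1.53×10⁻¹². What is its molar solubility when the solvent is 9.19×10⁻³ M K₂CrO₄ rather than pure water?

6.45×10⁻⁶ M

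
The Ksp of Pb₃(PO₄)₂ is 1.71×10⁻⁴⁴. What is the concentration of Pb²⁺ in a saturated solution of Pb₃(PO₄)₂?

Pb₃(PO₄)₂(s) ⇌ 3 Pb²⁺(aq) + 2 PO₄³⁻(aq)
Let s be the molar solubility. Then [Pb²⁺] = 3s and [PO₄³⁻] = 2s.
Ksp = [Pb²⁺]^3[PO₄³⁻]^2 = (3s)^3 · (2s)^2 = 108s^5 = 1.71×10⁻⁴⁴
s = 6.92×10⁻¹⁰ mol L⁻¹
[Pb²⁺] = 3s = 2.08×10⁻⁹ mol L⁻¹

2.08×10⁻⁹ M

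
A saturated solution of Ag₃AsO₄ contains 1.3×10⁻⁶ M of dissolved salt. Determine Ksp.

Ag₃AsO₄(s) ⇌ 3 Ag⁺(aq) + AsO₄³⁻(aq)
Call the molar solubility s, so that [Ag⁺] = 3s and [AsO₄³⁻] = s.
Ksp = [Ag⁺]^3[AsO₄³⁻] = (3s)^3 · s = 27s^4
Ksp = 27 × (1.3×10⁻⁶)^4 = 7.7×10⁻²³

Ksp = 7.7×10⁻²³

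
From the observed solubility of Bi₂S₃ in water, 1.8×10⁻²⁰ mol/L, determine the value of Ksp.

Bi₂S₃(s) ⇌ 2 Bi³⁺(aq) + 3 S²⁻(aq)
For each mole of Bi₂S₃ that dissolves per liter, [Bi³⁺] = 2s and [S²⁻] = 3s; let s denote this solubility.
Ksp = [Bi³⁺]^2[S²⁻]^3 = (2s)^2 · (3s)^3 = 108s^5
Ksp = 108 × (1.8×10⁻²⁰)^5 = 2.0×10⁻⁹⁷

Ksp = 2.0×10⁻⁹⁷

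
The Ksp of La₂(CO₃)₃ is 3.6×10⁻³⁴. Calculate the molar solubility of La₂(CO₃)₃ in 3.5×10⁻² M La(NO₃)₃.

La₂(CO₃)₃(s) ⇌ 2 La³⁺(aq) + 3 CO₃²⁻(aq)
With La³⁺ already at 3.5×10⁻² M and s small, take [La³⁺] ≈ 3.5×10⁻² M and [CO₃²⁻] = 3s.
Ksp = [La³⁺]^2[CO₃²⁻]^3 = (3.5×10⁻²)^2(3s)^3
(3s)^3 = 3.6×10⁻³⁴ / (3.5×10⁻²)^2 = 2.9×10⁻³¹
s = 2.2×10⁻¹¹ M

2.2×10⁻¹¹ M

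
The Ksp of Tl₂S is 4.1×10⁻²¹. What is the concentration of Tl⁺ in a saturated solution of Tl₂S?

Tl₂S(s) ⇌ 2 Tl⁺(aq) + S²⁻(aq)
Call the molar solubility s, so that [Tl⁺] = 2s and [S²⁻] = s.
Ksp = [Tl⁺]^2[S²⁻] = (2s)^2 · s = 4s^3 = 4.1×10⁻²¹
s = 1.0×10⁻⁷ mol L⁻¹
[Tl⁺] = 2s = 2.0×10⁻⁷ mol L⁻¹

2.0×10⁻⁷ M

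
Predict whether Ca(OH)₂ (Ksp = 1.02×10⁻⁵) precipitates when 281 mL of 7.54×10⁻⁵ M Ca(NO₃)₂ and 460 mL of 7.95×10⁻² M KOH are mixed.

No

The combined volume is 741 mL.
[Ca²⁺] = (7.54×10⁻⁵)(281)/741 = 2.86×10⁻⁵ M
[OH⁻] = (7.95×10⁻²)(460)/741 = 4.94×10⁻² M
Q = [Ca²⁺][OH⁻]^2 = 6.96×10⁻⁸
Q = 6.96×10⁻⁸ < Ksp = 1.02×10⁻⁵, so the solution is unsaturated and no precipitate forms.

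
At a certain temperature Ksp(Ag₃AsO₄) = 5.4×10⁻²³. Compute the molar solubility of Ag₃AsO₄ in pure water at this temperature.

1.2×10⁻⁶ M

Ag₃AsO₄(s) ⇌ 3 Ag⁺(aq) + AsO₄³⁻(aq)
Call the molar solubility s, so that [Ag⁺] = 3s and [AsO₄³⁻] = s.
Ksp = [Ag⁺]^3[AsO₄³⁻] = (3s)^3 · s = 27s^4
27s^4 = 5.4×10⁻²³  ⇒  s^4 = 2.0×10⁻²⁴
s = 1.2×10⁻⁶ M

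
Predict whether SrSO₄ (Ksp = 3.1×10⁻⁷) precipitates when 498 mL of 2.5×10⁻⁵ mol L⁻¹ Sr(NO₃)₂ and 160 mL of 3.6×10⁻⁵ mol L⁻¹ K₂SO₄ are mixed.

No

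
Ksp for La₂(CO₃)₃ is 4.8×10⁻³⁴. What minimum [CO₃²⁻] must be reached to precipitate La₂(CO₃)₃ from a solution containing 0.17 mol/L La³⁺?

2.6×10⁻¹¹ M

Precipitation of each salt begins when its ion product equals Ksp.
La₂(CO₃)₃(s) ⇌ 2 La³⁺(aq) + 3 CO₃²⁻(aq)
Ksp = [La³⁺]^2[CO₃²⁻]^3 = [CO₃²⁻]^3(0.17)^2
[CO₃²⁻]^3 = 4.8×10⁻³⁴ / (0.17)^2 = 1.7×10⁻³²
[CO₃²⁻] = 2.6×10⁻¹¹ mol/L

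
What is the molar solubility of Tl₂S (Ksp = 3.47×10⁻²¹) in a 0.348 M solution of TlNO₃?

2.87×10⁻²⁰ M

Tl₂S(s) ⇌ 2 Tl⁺(aq) + S²⁻(aq)
Let s be the solubility of Tl₂S here. The common ion gives [Tl⁺] ≈ 0.348 M, and [S²⁻] = s.
Ksp = [Tl⁺]^2[S²⁻] = (0.348)^2s
s = 3.47×10⁻²¹ / (0.348)^2 = 2.87×10⁻²⁰
s = 2.87×10⁻²⁰ M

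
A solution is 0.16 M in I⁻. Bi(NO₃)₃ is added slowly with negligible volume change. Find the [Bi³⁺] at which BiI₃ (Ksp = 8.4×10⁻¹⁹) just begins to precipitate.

2.1×10⁻¹⁶ M

Each salt precipitates once Q = Ksp for that salt.
BiI₃(s) ⇌ Bi³⁺(aq) + 3 I⁻(aq)
Ksp = [Bi³⁺][I⁻]^3 = [Bi³⁺](0.16)^3
[Bi³⁺] = 8.4×10⁻¹⁹ / (0.16)^3 = 2.1×10⁻¹⁶
[Bi³⁺] = 2.1×10⁻¹⁶ M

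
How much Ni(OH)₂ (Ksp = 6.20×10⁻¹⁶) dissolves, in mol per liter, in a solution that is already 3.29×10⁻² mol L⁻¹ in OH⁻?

Ni(OH)₂(s) ⇌ Ni²⁺(aq) + 2 OH⁻(aq)
OH⁻ is already present at 3.29×10⁻² mol L⁻¹. If s mol/L of Ni(OH)₂ dissolves, [Ni²⁺] = s while [OH⁻] ≈ 3.29×10⁻² mol L⁻¹.
Ksp = [Ni²⁺][OH⁻]^2 = s(3.29×10⁻²)^2
s = 6.20×10⁻¹⁶ / (3.29×10⁻²)^2 = 5.73×10⁻¹³
s = 5.73×10⁻¹³ mol L⁻¹

5.73×10⁻¹³ M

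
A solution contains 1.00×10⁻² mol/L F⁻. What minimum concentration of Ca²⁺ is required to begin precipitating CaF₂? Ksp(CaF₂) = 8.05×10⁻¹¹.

8.05×10⁻⁷ M

Precipitation of each salt begins when its ion product equals Ksp.
CaF₂(s) ⇌ Ca²⁺(aq) + 2 F⁻(aq)
Ksp = [Ca²⁺][F⁻]^2 = [Ca²⁺](1.00×10⁻²)^2
[Ca²⁺] = 8.05×10⁻¹¹ / (1.00×10⁻²)^2 = 8.05×10⁻⁷
[Ca²⁺] = 8.05×10⁻⁷ mol/L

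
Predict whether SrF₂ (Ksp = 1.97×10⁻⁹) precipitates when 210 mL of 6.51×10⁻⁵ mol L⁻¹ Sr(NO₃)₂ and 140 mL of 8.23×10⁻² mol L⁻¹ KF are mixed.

Yes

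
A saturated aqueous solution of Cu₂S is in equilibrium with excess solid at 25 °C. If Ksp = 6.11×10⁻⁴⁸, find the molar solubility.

1.15×10⁻¹⁶ M

Cu₂S(s) ⇌ 2 Cu⁺(aq) + S²⁻(aq)
If s mol/L of Cu₂S dissolves, [Cu⁺] = 2s and [S²⁻] = s.
Ksp = [Cu⁺]^2[S²⁻] = (2s)^2 · s = 4s^3
4s^3 = 6.11×10⁻⁴⁸  ⇒  s^3 = 1.53×10⁻⁴⁸
s = (1.53×10⁻⁴⁸)^(1/3) = 1.15×10⁻¹⁶ M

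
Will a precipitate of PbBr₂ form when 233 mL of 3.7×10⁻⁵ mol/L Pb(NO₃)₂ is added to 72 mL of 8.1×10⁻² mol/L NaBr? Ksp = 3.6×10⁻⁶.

After mixing, V = 233 mL + 72 mL = 305 mL.
[Pb²⁺] = (3.7×10⁻⁵)(233)/305 = 2.8×10⁻⁵ mol/L
[Br⁻] = (8.1×10⁻²)(72)/305 = 1.9×10⁻² mol/L
Q = [Pb²⁺][Br⁻]^2 = 1.0×10⁻⁸
Since Q (1.0×10⁻⁸) is less than Ksp (3.6×10⁻⁶), no PbBr₂ precipitates.

No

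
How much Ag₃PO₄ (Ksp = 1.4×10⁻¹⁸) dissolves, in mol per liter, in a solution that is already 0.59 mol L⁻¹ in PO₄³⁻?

Ag₃PO₄(s) ⇌ 3 Ag⁺(aq) + PO₄³⁻(aq)
Let s be the solubility of Ag₃PO₄ here. The common ion gives [PO₄³⁻] ≈ 0.59 mol L⁻¹, and [Ag⁺] = 3s.
Ksp = [Ag⁺]^3[PO₄³⁻] = (3s)^3(0.59)
(3s)^3 = 1.4×10⁻¹⁸ / (0.59) = 2.4×10⁻¹⁸
s = 4.4×10⁻⁷ mol L⁻¹

4.4×10⁻⁷ M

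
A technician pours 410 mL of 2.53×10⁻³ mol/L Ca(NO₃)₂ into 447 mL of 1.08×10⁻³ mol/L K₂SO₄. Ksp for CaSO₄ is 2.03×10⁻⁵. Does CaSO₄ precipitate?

After mixing, V = 410 mL + 447 mL = 857 mL.
[Ca²⁺] = (2.53×10⁻³)(410)/857 = 1.21×10⁻³ mol/L
[SO₄²⁻] = (1.08×10⁻³)(447)/857 = 5.63×10⁻⁴ mol/L
Q = [Ca²⁺][SO₄²⁻] = 6.82×10⁻⁷
Q = 6.82×10⁻⁷ < Ksp = 2.03×10⁻⁵, so the solution is unsaturated and no precipitate forms.

No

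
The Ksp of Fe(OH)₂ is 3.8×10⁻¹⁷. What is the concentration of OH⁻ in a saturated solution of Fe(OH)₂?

Fe(OH)₂(s) ⇌ Fe²⁺(aq) + 2 OH⁻(aq)
Call the molar solubility s, so that [Fe²⁺] = s and [OH⁻] = 2s.
Ksp = [Fe²⁺][OH⁻]^2 = s · (2s)^2 = 4s^3 = 3.8×10⁻¹⁷
s = 2.1×10⁻⁶ mol L⁻¹
[OH⁻] = 2s = 4.2×10⁻⁶ mol L⁻¹

4.2×10⁻⁶ M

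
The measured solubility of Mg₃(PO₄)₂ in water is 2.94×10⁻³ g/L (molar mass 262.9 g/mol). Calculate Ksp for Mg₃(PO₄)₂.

s = (2.94×10⁻³ g L⁻¹)/(262.9 g mol⁻¹) = 1.1183×10⁻⁵ M
Mg₃(PO₄)₂(s) ⇌ 3 Mg²⁺(aq) + 2 PO₄³⁻(aq)
With molar solubility s: [Mg²⁺] = 3s, [PO₄³⁻] = 2s.
Ksp = [Mg²⁺]^3[PO₄³⁻]^2 = (3s)^3 · (2s)^2 = 108s^5
Ksp = 108 × (1.1183×10⁻⁵)^5 = 1.89×10⁻²³

Ksp = 1.89×10⁻²³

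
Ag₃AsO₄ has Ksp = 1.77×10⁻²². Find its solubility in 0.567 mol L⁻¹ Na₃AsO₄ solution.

Ag₃AsO₄(s) ⇌ 3 Ag⁺(aq) + AsO₄³⁻(aq)
Let s be the solubility of Ag₃AsO₄ here. The common ion gives [AsO₄³⁻] ≈ 0.567 mol L⁻¹, and [Ag⁺] = 3s.
Ksp = [Ag⁺]^3[AsO₄³⁻] = (3s)^3(0.567)
(3s)^3 = 1.77×10⁻²² / (0.567) = 3.12×10⁻²²
s = 2.26×10⁻⁸ mol L⁻¹

2.26×10⁻⁸ M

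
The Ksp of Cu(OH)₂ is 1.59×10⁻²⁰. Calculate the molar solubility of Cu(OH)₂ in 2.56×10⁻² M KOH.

2.43×10⁻¹⁷ M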